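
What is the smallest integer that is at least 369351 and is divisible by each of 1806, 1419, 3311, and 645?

The integer must be a common multiple of 1806, 1419, 3311, and 645, so a multiple of their LCM.
1806 = 2 × 3 × 7 × 43
1419 = 3 × 11 × 43
3311 = 7 × 11 × 43
645 = 3 × 5 × 43
LCM(1806, 1419, 3311, 645) = 2 × 3 × 5 × 7 × 11 × 43 = 99330.
Smallest multiple of 99330 that is ≥ 369351: ⌈369351/99330⌉ × 99330 = 4 × 99330 = 397320.

397320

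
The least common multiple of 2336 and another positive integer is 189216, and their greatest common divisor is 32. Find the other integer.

2592

gcd × lcm = product of the two integers, so the other integer is (32 × 189216) / 2336 = 2592.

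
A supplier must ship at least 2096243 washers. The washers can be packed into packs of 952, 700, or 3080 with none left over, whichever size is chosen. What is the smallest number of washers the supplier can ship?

The number of washers must be a common multiple of 952, 700, and 3080, so a multiple of their LCM.
952 = 2^3 × 7 × 17
700 = 2^2 × 5^2 × 7
3080 = 2^3 × 5 × 7 × 11
LCM(952, 700, 3080) = 2^3 × 5^2 × 7 × 11 × 17 = 261800.
Smallest multiple of 261800 that is ≥ 2096243: ⌈2096243/261800⌉ × 261800 = 9 × 261800 = 2356200.

2356200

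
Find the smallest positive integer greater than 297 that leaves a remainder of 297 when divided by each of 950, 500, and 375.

28797

N − 297 must be a common multiple of 950, 500, and 375.
950 = 2 × 5^2 × 19
500 = 2^2 × 5^3
375 = 3 × 5^3
LCM(950, 500, 375) = 2^2 × 3 × 5^3 × 19 = 28500.
Smallest N > 297 is LCM + 297 = 28500 + 297 = 28797.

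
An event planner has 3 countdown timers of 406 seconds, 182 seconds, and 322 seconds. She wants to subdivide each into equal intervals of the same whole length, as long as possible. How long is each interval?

The interval must divide each timer length; the longest such is the gcd.
406 = 2 × 7 × 29
182 = 2 × 7 × 13
322 = 2 × 7 × 23
gcd(406, 182, 322) = 2 × 7 = 14.

14 seconds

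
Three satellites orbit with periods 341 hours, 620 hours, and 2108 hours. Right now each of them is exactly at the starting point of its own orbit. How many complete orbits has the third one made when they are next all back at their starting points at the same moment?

55 orbits

All finish a whole number of cycles simultaneously at t = LCM of the periods.
341 = 11 × 31
620 = 2^2 × 5 × 31
2108 = 2^2 × 17 × 31
LCM(341, 620, 2108) = 2^2 × 5 × 11 × 17 × 31 = 115940.
Orbits for period 2108: 115940 / 2108 = 55.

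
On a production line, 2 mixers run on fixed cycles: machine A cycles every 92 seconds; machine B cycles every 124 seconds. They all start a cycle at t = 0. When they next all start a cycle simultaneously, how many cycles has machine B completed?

The first common completion time is the LCM of the periods.
92 = 2^2 × 23
124 = 2^2 × 31
LCM(92, 124) = 2^2 × 23 × 31 = 2852.
Cycles for period 124: 2852 / 124 = 23.

23 cycles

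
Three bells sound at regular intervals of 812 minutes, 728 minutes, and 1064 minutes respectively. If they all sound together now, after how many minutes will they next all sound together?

We need the least common multiple of the intervals.
812 = 2^2 × 7 × 29
728 = 2^3 × 7 × 13
1064 = 2^3 × 7 × 19
LCM(812, 728, 1064) = 2^3 × 7 × 13 × 19 × 29 = 401128.

401128 minutes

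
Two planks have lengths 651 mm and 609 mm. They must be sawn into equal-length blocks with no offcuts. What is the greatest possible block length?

21 mm

This is the greatest common divisor of 651 and 609.
651 = 3 × 7 × 31
609 = 3 × 7 × 29
gcd(651, 609) = 3 × 7 = 21.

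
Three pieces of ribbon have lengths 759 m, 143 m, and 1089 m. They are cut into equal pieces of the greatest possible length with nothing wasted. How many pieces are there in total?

181

Piece length = gcd(759, 143, 1089).
759 = 3 × 11 × 23
143 = 11 × 13
1089 = 3^2 × 11^2
gcd(759, 143, 1089) = 11.
Total pieces = 759/11 + 143/11 + 1089/11 = 69 + 13 + 99 = 181.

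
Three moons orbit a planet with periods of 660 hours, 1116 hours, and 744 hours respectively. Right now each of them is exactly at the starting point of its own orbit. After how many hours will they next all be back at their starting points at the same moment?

The first simultaneous occurrence is after LCM of the individual periods.
660 = 2^2 × 3 × 5 × 11
1116 = 2^2 × 3^2 × 31
744 = 2^3 × 3 × 31
LCM(660, 1116, 744) = 2^3 × 3^2 × 5 × 11 × 31 = 122760.

122760 hours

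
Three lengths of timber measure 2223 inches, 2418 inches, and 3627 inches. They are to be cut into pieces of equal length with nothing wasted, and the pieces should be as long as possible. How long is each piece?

39 inches

The greatest length dividing all of 2223, 2418, and 3627 is their gcd.
2223 = 3^2 × 13 × 19
2418 = 2 × 3 × 13 × 31
3627 = 3^2 × 13 × 31
gcd(2223, 2418, 3627) = 3 × 13 = 39.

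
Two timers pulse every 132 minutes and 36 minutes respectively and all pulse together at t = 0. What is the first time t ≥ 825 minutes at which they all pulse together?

1188 minutes

Joint pulses occur at multiples of LCM(132, 36).
132 = 2^2 × 3 × 11
36 = 2^2 × 3^2
LCM(132, 36) = 2^2 × 3^2 × 11 = 396.
Smallest multiple of 396 that is ≥ 825: ⌈825/396⌉ × 396 = 3 × 396 = 1188.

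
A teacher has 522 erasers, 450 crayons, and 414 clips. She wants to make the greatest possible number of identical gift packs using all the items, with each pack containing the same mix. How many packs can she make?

The pack count must divide each quantity, so the greatest is gcd(522, 450, 414).
522 = 2 × 3^2 × 29
450 = 2 × 3^2 × 5^2
414 = 2 × 3^2 × 23
gcd(522, 450, 414) = 2 × 3^2 = 18.

18 packs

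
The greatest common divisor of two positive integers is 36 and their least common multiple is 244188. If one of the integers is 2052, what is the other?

For two integers, gcd × lcm = product, so the other is (36 × 244188) / 2052 = 8790768 / 2052 = 4284.

4284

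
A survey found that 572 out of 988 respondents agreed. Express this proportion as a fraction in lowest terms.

572 = 2^2 × 11 × 13
988 = 2^2 × 13 × 19
gcd(572, 988) = 2^2 × 13 = 52.
Divide numerator and denominator by 52: 572/988 = 11/19.

11/19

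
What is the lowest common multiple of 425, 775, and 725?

425 = 5^2 × 17
775 = 5^2 × 31
725 = 5^2 × 29
LCM(425, 775, 725) = 5^2 × 17 × 29 × 31 = 382075.

382075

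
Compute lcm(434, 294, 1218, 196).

434 = 2 × 7 × 31
294 = 2 × 3 × 7^2
1218 = 2 × 3 × 7 × 29
196 = 2^2 × 7^2
LCM(434, 294, 1218, 196) = 2^2 × 3 × 7^2 × 29 × 31 = 528612.

528612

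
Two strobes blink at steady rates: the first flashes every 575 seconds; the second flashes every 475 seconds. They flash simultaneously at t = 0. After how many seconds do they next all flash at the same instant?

The first simultaneous occurrence is after LCM of the individual periods.
575 = 5^2 × 23
475 = 5^2 × 19
LCM(575, 475) = 5^2 × 19 × 23 = 10925.

10925 seconds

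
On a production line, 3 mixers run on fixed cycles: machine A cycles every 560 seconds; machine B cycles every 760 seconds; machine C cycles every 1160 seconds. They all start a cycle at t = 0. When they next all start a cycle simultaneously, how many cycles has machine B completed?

They are all back at their starting positions together after one LCM of the periods.
560 = 2^4 × 5 × 7
760 = 2^3 × 5 × 19
1160 = 2^3 × 5 × 29
LCM(560, 760, 1160) = 2^4 × 5 × 7 × 19 × 29 = 308560.
Cycles for period 760: 308560 / 760 = 406.

406 cycles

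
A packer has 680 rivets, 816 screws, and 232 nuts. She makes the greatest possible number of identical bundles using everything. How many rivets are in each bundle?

Number of bundles = gcd(680, 816, 232).
680 = 2^3 × 5 × 17
816 = 2^4 × 3 × 17
232 = 2^3 × 29
gcd(680, 816, 232) = 2^3 = 8.
rivets per bundle = 680 / 8 = 85.

85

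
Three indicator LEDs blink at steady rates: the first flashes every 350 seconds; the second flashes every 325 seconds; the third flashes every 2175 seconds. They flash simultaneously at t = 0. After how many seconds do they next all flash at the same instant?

We need the least common multiple of the intervals.
350 = 2 × 5^2 × 7
325 = 5^2 × 13
2175 = 3 × 5^2 × 29
LCM(350, 325, 2175) = 2 × 3 × 5^2 × 7 × 13 × 29 = 395850.

395850 seconds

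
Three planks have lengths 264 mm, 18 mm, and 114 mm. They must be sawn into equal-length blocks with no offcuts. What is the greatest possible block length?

The block length must divide every plank, so the greatest is gcd(264, 18, 114).
264 = 2^3 × 3 × 11
18 = 2 × 3^2
114 = 2 × 3 × 19
gcd(264, 18, 114) = 2 × 3 = 6.

6 mm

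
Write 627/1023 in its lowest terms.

627 = 3 × 11 × 19
1023 = 3 × 11 × 31
gcd(627, 1023) = 3 × 11 = 33.
Divide numerator and denominator by 33: 627/1023 = 19/31.

19/31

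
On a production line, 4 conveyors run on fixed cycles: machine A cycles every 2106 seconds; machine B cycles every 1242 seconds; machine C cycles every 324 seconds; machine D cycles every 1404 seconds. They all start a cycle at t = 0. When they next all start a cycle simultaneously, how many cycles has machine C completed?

They are all back at their starting positions together after one LCM of the periods.
2106 = 2 × 3^4 × 13
1242 = 2 × 3^3 × 23
324 = 2^2 × 3^4
1404 = 2^2 × 3^3 × 13
LCM(2106, 1242, 324, 1404) = 2^2 × 3^4 × 13 × 23 = 96876.
Cycles for period 324: 96876 / 324 = 299.

299 cycles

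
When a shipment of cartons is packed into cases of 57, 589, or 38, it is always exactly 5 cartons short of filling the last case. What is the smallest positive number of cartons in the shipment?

Being 5 short of a full case of size k means N ≡ −5 (mod k), i.e. N + 5 is a multiple of each size.
57 = 3 × 19
589 = 19 × 31
38 = 2 × 19
LCM(57, 589, 38) = 2 × 3 × 19 × 31 = 3534.
Smallest positive N is 3534 − 5 = 3529.

3529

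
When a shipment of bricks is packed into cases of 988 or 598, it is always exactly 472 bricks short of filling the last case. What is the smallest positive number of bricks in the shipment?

Being 472 short of a full case of size k means N ≡ −472 (mod k), i.e. N + 472 is a multiple of each size.
988 = 2^2 × 13 × 19
598 = 2 × 13 × 23
LCM(988, 598) = 2^2 × 13 × 19 × 23 = 22724.
Smallest positive N is 22724 − 472 = 22252.

22252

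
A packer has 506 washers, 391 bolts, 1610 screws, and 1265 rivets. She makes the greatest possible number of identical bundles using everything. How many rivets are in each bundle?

55

Number of bundles = gcd(506, 391, 1610, 1265).
506 = 2 × 11 × 23
391 = 17 × 23
1610 = 2 × 5 × 7 × 23
1265 = 5 × 11 × 23
gcd(506, 391, 1610, 1265) = 23.
rivets per bundle = 1265 / 23 = 55.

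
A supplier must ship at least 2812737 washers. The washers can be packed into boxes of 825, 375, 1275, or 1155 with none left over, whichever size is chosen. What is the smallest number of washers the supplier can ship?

The number of washers must be a common multiple of 825, 375, 1275, and 1155, so a multiple of their LCM.
825 = 3 × 5^2 × 11
375 = 3 × 5^3
1275 = 3 × 5^2 × 17
1155 = 3 × 5 × 7 × 11
LCM(825, 375, 1275, 1155) = 3 × 5^3 × 7 × 11 × 17 = 490875.
Smallest multiple of 490875 that is ≥ 2812737: ⌈2812737/490875⌉ × 490875 = 6 × 490875 = 2945250.

2945250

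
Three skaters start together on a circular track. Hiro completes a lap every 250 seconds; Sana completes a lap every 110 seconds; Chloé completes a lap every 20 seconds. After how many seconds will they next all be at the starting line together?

5500 seconds

The first simultaneous occurrence is after LCM of the individual periods.
250 = 2 × 5^3
110 = 2 × 5 × 11
20 = 2^2 × 5
LCM(250, 110, 20) = 2^2 × 5^3 × 11 = 5500.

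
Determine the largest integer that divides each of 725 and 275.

25

725 = 5^2 × 29
275 = 5^2 × 11
gcd(725, 275) = 5^2 = 25.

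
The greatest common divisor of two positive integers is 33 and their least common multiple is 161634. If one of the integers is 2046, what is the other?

For two integers, gcd × lcm = product, so the other is (33 × 161634) / 2046 = 5333922 / 2046 = 2607.

2607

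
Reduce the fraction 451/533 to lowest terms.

11/13

451 = 11 × 41
533 = 13 × 41
gcd(451, 533) = 41.
Divide numerator and denominator by 41: 451/533 = 11/13.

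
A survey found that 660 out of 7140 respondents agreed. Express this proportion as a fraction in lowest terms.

660 = 2^2 × 3 × 5 × 11
7140 = 2^2 × 3 × 5 × 7 × 17
gcd(660, 7140) = 2^2 × 3 × 5 = 60.
Divide numerator and denominator by 60: 660/7140 = 11/119.

11/119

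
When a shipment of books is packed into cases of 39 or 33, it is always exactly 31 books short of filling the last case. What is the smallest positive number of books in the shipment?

Being 31 short of a full case of size k means N ≡ −31 (mod k), i.e. N + 31 is a multiple of each size.
39 = 3 × 13
33 = 3 × 11
LCM(39, 33) = 3 × 11 × 13 = 429.
Smallest positive N is 429 − 31 = 398.

398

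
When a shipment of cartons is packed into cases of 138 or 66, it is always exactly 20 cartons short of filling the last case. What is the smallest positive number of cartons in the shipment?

Being 20 short of a full case of size k means N ≡ −20 (mod k), i.e. N + 20 is a multiple of each size.
138 = 2 × 3 × 23
66 = 2 × 3 × 11
LCM(138, 66) = 2 × 3 × 11 × 23 = 1518.
Smallest positive N is 1518 − 20 = 1498.

1498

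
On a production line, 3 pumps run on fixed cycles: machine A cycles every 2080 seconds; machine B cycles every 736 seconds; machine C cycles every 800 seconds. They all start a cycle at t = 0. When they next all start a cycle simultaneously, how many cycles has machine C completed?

All finish a whole number of cycles simultaneously at t = LCM of the periods.
2080 = 2^5 × 5 × 13
736 = 2^5 × 23
800 = 2^5 × 5^2
LCM(2080, 736, 800) = 2^5 × 5^2 × 13 × 23 = 239200.
Cycles for period 800: 239200 / 800 = 299.

299 cycles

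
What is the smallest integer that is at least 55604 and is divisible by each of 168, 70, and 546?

The integer must be a common multiple of 168, 70, and 546, so a multiple of their LCM.
168 = 2^3 × 3 × 7
70 = 2 × 5 × 7
546 = 2 × 3 × 7 × 13
LCM(168, 70, 546) = 2^3 × 3 × 5 × 7 × 13 = 10920.
Smallest multiple of 10920 that is ≥ 55604: ⌈55604/10920⌉ × 10920 = 6 × 10920 = 65520.

65520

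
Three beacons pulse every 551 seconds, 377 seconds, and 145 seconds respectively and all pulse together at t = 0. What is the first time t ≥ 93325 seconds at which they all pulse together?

Joint pulses occur at multiples of LCM(551, 377, 145).
551 = 19 × 29
377 = 13 × 29
145 = 5 × 29
LCM(551, 377, 145) = 5 × 13 × 19 × 29 = 35815.
Smallest multiple of 35815 that is ≥ 93325: ⌈93325/35815⌉ × 35815 = 3 × 35815 = 107445.

107445 seconds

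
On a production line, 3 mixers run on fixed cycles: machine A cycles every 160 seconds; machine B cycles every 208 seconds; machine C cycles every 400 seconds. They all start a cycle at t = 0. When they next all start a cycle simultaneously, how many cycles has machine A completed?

65 cycles

All finish a whole number of cycles simultaneously at t = LCM of the periods.
160 = 2^5 × 5
208 = 2^4 × 13
400 = 2^4 × 5^2
LCM(160, 208, 400) = 2^5 × 5^2 × 13 = 10400.
Cycles for period 160: 10400 / 160 = 65.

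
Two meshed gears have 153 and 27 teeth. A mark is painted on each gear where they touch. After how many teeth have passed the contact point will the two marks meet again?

459 teeth

The first simultaneous occurrence is after LCM of the individual periods.
153 = 3^2 × 17
27 = 3^3
LCM(153, 27) = 3^3 × 17 = 459.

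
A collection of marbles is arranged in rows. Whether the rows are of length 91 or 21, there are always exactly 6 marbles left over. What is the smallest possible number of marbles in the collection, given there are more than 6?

N − 6 must be a common multiple of 91 and 21.
91 = 7 × 13
21 = 3 × 7
LCM(91, 21) = 3 × 7 × 13 = 273.
Smallest N > 6 is LCM + 6 = 273 + 6 = 279.

279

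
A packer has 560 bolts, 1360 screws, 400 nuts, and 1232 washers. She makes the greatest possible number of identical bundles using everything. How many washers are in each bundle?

77

Number of bundles = gcd(560, 1360, 400, 1232).
560 = 2^4 × 5 × 7
1360 = 2^4 × 5 × 17
400 = 2^4 × 5^2
1232 = 2^4 × 7 × 11
gcd(560, 1360, 400, 1232) = 2^4 = 16.
washers per bundle = 1232 / 16 = 77.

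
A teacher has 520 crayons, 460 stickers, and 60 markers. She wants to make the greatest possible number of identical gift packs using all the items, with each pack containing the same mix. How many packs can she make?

The pack count must divide each quantity, so the greatest is gcd(520, 460, 60).
520 = 2^3 × 5 × 13
460 = 2^2 × 5 × 23
60 = 2^2 × 3 × 5
gcd(520, 460, 60) = 2^2 × 5 = 20.

20 packs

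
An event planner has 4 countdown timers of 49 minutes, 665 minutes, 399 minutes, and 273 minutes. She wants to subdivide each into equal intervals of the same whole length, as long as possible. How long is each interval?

The interval must divide each timer length; the longest such is the gcd.
49 = 7^2
665 = 5 × 7 × 19
399 = 3 × 7 × 19
273 = 3 × 7 × 13
gcd(49, 665, 399, 273) = 7.

7 minutes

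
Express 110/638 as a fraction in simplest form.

110 = 2 × 5 × 11
638 = 2 × 11 × 29
gcd(110, 638) = 2 × 11 = 22.
Divide numerator and denominator by 22: 110/638 = 5/29.

5/29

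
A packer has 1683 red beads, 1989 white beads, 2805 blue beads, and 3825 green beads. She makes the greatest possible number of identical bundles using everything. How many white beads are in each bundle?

39

Number of bundles = gcd(1683, 1989, 2805, 3825).
1683 = 3^2 × 11 × 17
1989 = 3^2 × 13 × 17
2805 = 3 × 5 × 11 × 17
3825 = 3^2 × 5^2 × 17
gcd(1683, 1989, 2805, 3825) = 3 × 17 = 51.
white beads per bundle = 1989 / 51 = 39.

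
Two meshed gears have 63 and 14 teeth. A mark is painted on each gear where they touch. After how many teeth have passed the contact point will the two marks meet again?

The first simultaneous occurrence is after LCM of the individual periods.
63 = 3^2 × 7
14 = 2 × 7
LCM(63, 14) = 2 × 3^2 × 7 = 126.

126 teeth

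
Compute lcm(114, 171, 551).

9918

114 = 2 × 3 × 19
171 = 3^2 × 19
551 = 19 × 29
LCM(114, 171, 551) = 2 × 3^2 × 19 × 29 = 9918.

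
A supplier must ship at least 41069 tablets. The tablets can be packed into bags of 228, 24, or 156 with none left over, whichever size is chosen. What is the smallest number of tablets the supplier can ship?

41496

The number of tablets must be a common multiple of 228, 24, and 156, so a multiple of their LCM.
228 = 2^2 × 3 × 19
24 = 2^3 × 3
156 = 2^2 × 3 × 13
LCM(228, 24, 156) = 2^3 × 3 × 13 × 19 = 5928.
Smallest multiple of 5928 that is ≥ 41069: ⌈41069/5928⌉ × 5928 = 7 × 5928 = 41496.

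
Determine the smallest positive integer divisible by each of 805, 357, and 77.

451605

805 = 5 × 7 × 23
357 = 3 × 7 × 17
77 = 7 × 11
LCM(805, 357, 77) = 3 × 5 × 7 × 11 × 17 × 23 = 451605.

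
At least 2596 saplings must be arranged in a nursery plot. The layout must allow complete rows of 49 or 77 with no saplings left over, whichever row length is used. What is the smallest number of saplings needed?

The number of saplings must be a common multiple of 49 and 77, so a multiple of their LCM.
49 = 7^2
77 = 7 × 11
LCM(49, 77) = 7^2 × 11 = 539.
Smallest multiple of 539 that is ≥ 2596: ⌈2596/539⌉ × 539 = 5 × 539 = 2695.

2695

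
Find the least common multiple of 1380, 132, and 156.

197340

1380 = 2^2 × 3 × 5 × 23
132 = 2^2 × 3 × 11
156 = 2^2 × 3 × 13
LCM(1380, 132, 156) = 2^2 × 3 × 5 × 11 × 13 × 23 = 197340.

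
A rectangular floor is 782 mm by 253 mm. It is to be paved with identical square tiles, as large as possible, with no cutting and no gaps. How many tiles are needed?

Tile side = gcd(782, 253).
782 = 2 × 17 × 23
253 = 11 × 23
gcd(782, 253) = 23.
Tiles: (782/23) × (253/23) = 34 × 11 = 374.

374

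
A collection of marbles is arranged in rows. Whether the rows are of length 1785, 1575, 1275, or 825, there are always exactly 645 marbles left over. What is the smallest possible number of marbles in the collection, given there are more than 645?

295170

N − 645 must be a common multiple of 1785, 1575, 1275, and 825.
1785 = 3 × 5 × 7 × 17
1575 = 3^2 × 5^2 × 7
1275 = 3 × 5^2 × 17
825 = 3 × 5^2 × 11
LCM(1785, 1575, 1275, 825) = 3^2 × 5^2 × 7 × 11 × 17 = 294525.
Smallest N > 645 is LCM + 645 = 294525 + 645 = 295170.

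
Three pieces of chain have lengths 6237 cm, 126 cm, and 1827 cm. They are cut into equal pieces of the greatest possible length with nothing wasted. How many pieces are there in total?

Piece length = gcd(6237, 126, 1827).
6237 = 3^4 × 7 × 11
126 = 2 × 3^2 × 7
1827 = 3^2 × 7 × 29
gcd(6237, 126, 1827) = 3^2 × 7 = 63.
Total pieces = 6237/63 + 126/63 + 1827/63 = 99 + 2 + 29 = 130.

130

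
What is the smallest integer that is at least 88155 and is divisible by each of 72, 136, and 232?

The integer must be a common multiple of 72, 136, and 232, so a multiple of their LCM.
72 = 2^3 × 3^2
136 = 2^3 × 17
232 = 2^3 × 29
LCM(72, 136, 232) = 2^3 × 3^2 × 17 × 29 = 35496.
Smallest multiple of 35496 that is ≥ 88155: ⌈88155/35496⌉ × 35496 = 3 × 35496 = 106488.

106488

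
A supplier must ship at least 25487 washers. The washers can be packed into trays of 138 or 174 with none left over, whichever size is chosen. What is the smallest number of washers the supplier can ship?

28014

The number of washers must be a common multiple of 138 and 174, so a multiple of their LCM.
138 = 2 × 3 × 23
174 = 2 × 3 × 29
LCM(138, 174) = 2 × 3 × 23 × 29 = 4002.
Smallest multiple of 4002 that is ≥ 25487: ⌈25487/4002⌉ × 4002 = 7 × 4002 = 28014.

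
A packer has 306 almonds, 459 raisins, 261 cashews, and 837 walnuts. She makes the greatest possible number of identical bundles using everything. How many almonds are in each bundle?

34

Number of bundles = gcd(306, 459, 261, 837).
306 = 2 × 3^2 × 17
459 = 3^3 × 17
261 = 3^2 × 29
837 = 3^3 × 31
gcd(306, 459, 261, 837) = 3^2 = 9.
almonds per bundle = 306 / 9 = 34.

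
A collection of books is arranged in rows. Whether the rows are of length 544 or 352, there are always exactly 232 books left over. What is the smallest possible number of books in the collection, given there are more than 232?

N − 232 must be a common multiple of 544 and 352.
544 = 2^5 × 17
352 = 2^5 × 11
LCM(544, 352) = 2^5 × 11 × 17 = 5984.
Smallest N > 232 is LCM + 232 = 5984 + 232 = 6216.

6216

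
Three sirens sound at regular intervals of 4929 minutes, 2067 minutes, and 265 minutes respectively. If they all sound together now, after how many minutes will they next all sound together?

We need the least common multiple of the intervals.
4929 = 3 × 31 × 53
2067 = 3 × 13 × 53
265 = 5 × 53
LCM(4929, 2067, 265) = 3 × 5 × 13 × 31 × 53 = 320385.

320385 minutes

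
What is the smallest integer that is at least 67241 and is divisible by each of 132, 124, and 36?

73656

The integer must be a common multiple of 132, 124, and 36, so a multiple of their LCM.
132 = 2^2 × 3 × 11
124 = 2^2 × 31
36 = 2^2 × 3^2
LCM(132, 124, 36) = 2^2 × 3^2 × 11 × 31 = 12276.
Smallest multiple of 12276 that is ≥ 67241: ⌈67241/12276⌉ × 12276 = 6 × 12276 = 73656.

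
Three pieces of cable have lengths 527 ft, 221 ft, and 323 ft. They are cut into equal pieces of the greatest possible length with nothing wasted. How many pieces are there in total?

Piece length = gcd(527, 221, 323).
527 = 17 × 31
221 = 13 × 17
323 = 17 × 19
gcd(527, 221, 323) = 17.
Total pieces = 527/17 + 221/17 + 323/17 = 31 + 13 + 19 = 63.

63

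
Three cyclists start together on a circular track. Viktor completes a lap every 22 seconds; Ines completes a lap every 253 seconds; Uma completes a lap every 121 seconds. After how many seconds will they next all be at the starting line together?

5566 seconds

They coincide at every common multiple of the periods; the first is the LCM.
22 = 2 × 11
253 = 11 × 23
121 = 11^2
LCM(22, 253, 121) = 2 × 11^2 × 23 = 5566.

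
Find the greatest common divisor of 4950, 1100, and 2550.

50

4950 = 2 × 3^2 × 5^2 × 11
1100 = 2^2 × 5^2 × 11
2550 = 2 × 3 × 5^2 × 17
gcd(4950, 1100, 2550) = 2 × 5^2 = 50.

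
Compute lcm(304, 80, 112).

304 = 2^4 × 19
80 = 2^4 × 5
112 = 2^4 × 7
LCM(304, 80, 112) = 2^4 × 5 × 7 × 19 = 10640.

10640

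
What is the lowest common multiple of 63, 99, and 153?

11781

63 = 3^2 × 7
99 = 3^2 × 11
153 = 3^2 × 17
LCM(63, 99, 153) = 3^2 × 7 × 11 × 17 = 11781.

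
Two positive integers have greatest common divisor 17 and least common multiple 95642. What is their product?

1625914

For any two positive integers, gcd × lcm = product = 17 × 95642 = 1625914.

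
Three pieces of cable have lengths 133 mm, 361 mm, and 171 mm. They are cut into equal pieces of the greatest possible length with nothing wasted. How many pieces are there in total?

35

Piece length = gcd(133, 361, 171).
133 = 7 × 19
361 = 19^2
171 = 3^2 × 19
gcd(133, 361, 171) = 19.
Total pieces = 133/19 + 361/19 + 171/19 = 7 + 19 + 9 = 35.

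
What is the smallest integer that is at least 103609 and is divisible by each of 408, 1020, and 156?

106080

The integer must be a common multiple of 408, 1020, and 156, so a multiple of their LCM.
408 = 2^3 × 3 × 17
1020 = 2^2 × 3 × 5 × 17
156 = 2^2 × 3 × 13
LCM(408, 1020, 156) = 2^3 × 3 × 5 × 13 × 17 = 26520.
Smallest multiple of 26520 that is ≥ 103609: ⌈103609/26520⌉ × 26520 = 4 × 26520 = 106080.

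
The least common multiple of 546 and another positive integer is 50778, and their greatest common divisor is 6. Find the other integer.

gcd × lcm = product of the two integers, so the other integer is (6 × 50778) / 546 = 558.

558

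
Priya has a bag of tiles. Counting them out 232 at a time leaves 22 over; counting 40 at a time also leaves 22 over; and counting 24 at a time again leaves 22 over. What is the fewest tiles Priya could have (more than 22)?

N − 22 must be a common multiple of 232, 40, and 24.
232 = 2^3 × 29
40 = 2^3 × 5
24 = 2^3 × 3
LCM(232, 40, 24) = 2^3 × 3 × 5 × 29 = 3480.
Smallest N > 22 is LCM + 22 = 3480 + 22 = 3502.

3502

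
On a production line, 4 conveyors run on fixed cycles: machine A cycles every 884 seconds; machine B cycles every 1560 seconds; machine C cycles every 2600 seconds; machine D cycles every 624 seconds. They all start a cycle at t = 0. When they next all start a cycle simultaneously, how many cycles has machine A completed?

They are all back at their starting positions together after one LCM of the periods.
884 = 2^2 × 13 × 17
1560 = 2^3 × 3 × 5 × 13
2600 = 2^3 × 5^2 × 13
624 = 2^4 × 3 × 13
LCM(884, 1560, 2600, 624) = 2^4 × 3 × 5^2 × 13 × 17 = 265200.
Cycles for period 884: 265200 / 884 = 300.

300 cycles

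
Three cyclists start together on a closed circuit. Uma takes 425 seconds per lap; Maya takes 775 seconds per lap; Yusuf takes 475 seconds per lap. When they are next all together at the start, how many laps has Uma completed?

589 laps

All finish a whole number of cycles simultaneously at t = LCM of the periods.
425 = 5^2 × 17
775 = 5^2 × 31
475 = 5^2 × 19
LCM(425, 775, 475) = 5^2 × 17 × 19 × 31 = 250325.
Laps for period 425: 250325 / 425 = 589.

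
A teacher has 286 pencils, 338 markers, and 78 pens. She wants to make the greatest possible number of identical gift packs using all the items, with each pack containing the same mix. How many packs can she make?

26 packs

The pack count must divide each quantity, so the greatest is gcd(286, 338, 78).
286 = 2 × 11 × 13
338 = 2 × 13^2
78 = 2 × 3 × 13
gcd(286, 338, 78) = 2 × 13 = 26.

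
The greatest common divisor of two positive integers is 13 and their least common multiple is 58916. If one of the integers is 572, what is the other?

For two integers, gcd × lcm = product, so the other is (13 × 58916) / 572 = 765908 / 572 = 1339.

1339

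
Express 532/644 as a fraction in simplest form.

19/23

532 = 2^2 × 7 × 19
644 = 2^2 × 7 × 23
gcd(532, 644) = 2^2 × 7 = 28.
Divide numerator and denominator by 28: 532/644 = 19/23.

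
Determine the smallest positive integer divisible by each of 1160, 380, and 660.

1160 = 2^3 × 5 × 29
380 = 2^2 × 5 × 19
660 = 2^2 × 3 × 5 × 11
LCM(1160, 380, 660) = 2^3 × 3 × 5 × 11 × 19 × 29 = 727320.

727320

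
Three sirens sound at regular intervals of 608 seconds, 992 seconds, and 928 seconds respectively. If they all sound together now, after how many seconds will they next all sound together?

546592 seconds

We need the least common multiple of the intervals.
608 = 2^5 × 19
992 = 2^5 × 31
928 = 2^5 × 29
LCM(608, 992, 928) = 2^5 × 19 × 29 × 31 = 546592.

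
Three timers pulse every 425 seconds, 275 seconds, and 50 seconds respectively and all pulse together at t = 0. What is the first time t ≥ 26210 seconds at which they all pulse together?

Joint pulses occur at multiples of LCM(425, 275, 50).
425 = 5^2 × 17
275 = 5^2 × 11
50 = 2 × 5^2
LCM(425, 275, 50) = 2 × 5^2 × 11 × 17 = 9350.
Smallest multiple of 9350 that is ≥ 26210: ⌈26210/9350⌉ × 9350 = 3 × 9350 = 28050.

28050 seconds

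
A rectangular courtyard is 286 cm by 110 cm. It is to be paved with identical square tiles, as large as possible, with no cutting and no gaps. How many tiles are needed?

65

Tile side = gcd(286, 110).
286 = 2 × 11 × 13
110 = 2 × 5 × 11
gcd(286, 110) = 2 × 11 = 22.
Tiles: (286/22) × (110/22) = 13 × 5 = 65.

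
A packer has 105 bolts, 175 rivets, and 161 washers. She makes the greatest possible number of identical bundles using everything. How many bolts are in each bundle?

15

Number of bundles = gcd(105, 175, 161).
105 = 3 × 5 × 7
175 = 5^2 × 7
161 = 7 × 23
gcd(105, 175, 161) = 7.
bolts per bundle = 105 / 7 = 15.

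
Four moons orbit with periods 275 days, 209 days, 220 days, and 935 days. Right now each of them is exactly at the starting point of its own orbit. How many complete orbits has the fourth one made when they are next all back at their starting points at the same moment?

380 orbits

All finish a whole number of cycles simultaneously at t = LCM of the periods.
275 = 5^2 × 11
209 = 11 × 19
220 = 2^2 × 5 × 11
935 = 5 × 11 × 17
LCM(275, 209, 220, 935) = 2^2 × 5^2 × 11 × 17 × 19 = 355300.
Orbits for period 935: 355300 / 935 = 380.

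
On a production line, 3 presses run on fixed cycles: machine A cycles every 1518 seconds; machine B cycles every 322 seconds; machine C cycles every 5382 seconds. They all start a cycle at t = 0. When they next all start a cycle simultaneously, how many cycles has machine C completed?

The first common completion time is the LCM of the periods.
1518 = 2 × 3 × 11 × 23
322 = 2 × 7 × 23
5382 = 2 × 3^2 × 13 × 23
LCM(1518, 322, 5382) = 2 × 3^2 × 7 × 11 × 13 × 23 = 414414.
Cycles for period 5382: 414414 / 5382 = 77.

77 cycles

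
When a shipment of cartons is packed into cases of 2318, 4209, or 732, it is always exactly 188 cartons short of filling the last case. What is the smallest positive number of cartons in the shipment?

Being 188 short of a full case of size k means N ≡ −188 (mod k), i.e. N + 188 is a multiple of each size.
2318 = 2 × 19 × 61
4209 = 3 × 23 × 61
732 = 2^2 × 3 × 61
LCM(2318, 4209, 732) = 2^2 × 3 × 19 × 23 × 61 = 319884.
Smallest positive N is 319884 − 188 = 319696.

319696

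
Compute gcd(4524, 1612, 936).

52

4524 = 2^2 × 3 × 13 × 29
1612 = 2^2 × 13 × 31
936 = 2^3 × 3^2 × 13
gcd(4524, 1612, 936) = 2^2 × 13 = 52.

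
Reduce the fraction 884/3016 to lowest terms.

17/58

884 = 2^2 × 13 × 17
3016 = 2^3 × 13 × 29
gcd(884, 3016) = 2^2 × 13 = 52.
Divide numerator and denominator by 52: 884/3016 = 17/58.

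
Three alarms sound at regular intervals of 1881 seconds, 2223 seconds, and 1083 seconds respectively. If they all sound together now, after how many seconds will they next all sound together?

464607 seconds

The first simultaneous occurrence is after LCM of the individual periods.
1881 = 3^2 × 11 × 19
2223 = 3^2 × 13 × 19
1083 = 3 × 19^2
LCM(1881, 2223, 1083) = 3^2 × 11 × 13 × 19^2 = 464607.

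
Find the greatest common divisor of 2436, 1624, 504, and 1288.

28

2436 = 2^2 × 3 × 7 × 29
1624 = 2^3 × 7 × 29
504 = 2^3 × 3^2 × 7
1288 = 2^3 × 7 × 23
gcd(2436, 1624, 504, 1288) = 2^2 × 7 = 28.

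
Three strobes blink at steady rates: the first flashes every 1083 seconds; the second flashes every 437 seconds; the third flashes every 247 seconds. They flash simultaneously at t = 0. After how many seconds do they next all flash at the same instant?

323817 seconds

The first simultaneous occurrence is after LCM of the individual periods.
1083 = 3 × 19^2
437 = 19 × 23
247 = 13 × 19
LCM(1083, 437, 247) = 3 × 13 × 19^2 × 23 = 323817.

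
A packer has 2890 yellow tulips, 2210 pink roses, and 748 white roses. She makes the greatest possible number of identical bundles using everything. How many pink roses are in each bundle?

65

Number of bundles = gcd(2890, 2210, 748).
2890 = 2 × 5 × 17^2
2210 = 2 × 5 × 13 × 17
748 = 2^2 × 11 × 17
gcd(2890, 2210, 748) = 2 × 17 = 34.
pink roses per bundle = 2210 / 34 = 65.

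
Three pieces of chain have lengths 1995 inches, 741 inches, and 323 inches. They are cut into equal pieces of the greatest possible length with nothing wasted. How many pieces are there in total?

Piece length = gcd(1995, 741, 323).
1995 = 3 × 5 × 7 × 19
741 = 3 × 13 × 19
323 = 17 × 19
gcd(1995, 741, 323) = 19.
Total pieces = 1995/19 + 741/19 + 323/19 = 105 + 39 + 17 = 161.

161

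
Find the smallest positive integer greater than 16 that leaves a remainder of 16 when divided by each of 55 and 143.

731

N − 16 must be a common multiple of 55 and 143.
55 = 5 × 11
143 = 11 × 13
LCM(55, 143) = 5 × 11 × 13 = 715.
Smallest N > 16 is LCM + 16 = 715 + 16 = 731.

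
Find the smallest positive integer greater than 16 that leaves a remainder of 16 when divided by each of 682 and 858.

N − 16 must be a common multiple of 682 and 858.
682 = 2 × 11 × 31
858 = 2 × 3 × 11 × 13
LCM(682, 858) = 2 × 3 × 11 × 13 × 31 = 26598.
Smallest N > 16 is LCM + 16 = 26598 + 16 = 26614.

26614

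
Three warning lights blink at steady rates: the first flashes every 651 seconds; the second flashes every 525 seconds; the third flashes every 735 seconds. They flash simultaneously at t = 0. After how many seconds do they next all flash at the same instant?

113925 seconds

The first simultaneous occurrence is after LCM of the individual periods.
651 = 3 × 7 × 31
525 = 3 × 5^2 × 7
735 = 3 × 5 × 7^2
LCM(651, 525, 735) = 3 × 5^2 × 7^2 × 31 = 113925.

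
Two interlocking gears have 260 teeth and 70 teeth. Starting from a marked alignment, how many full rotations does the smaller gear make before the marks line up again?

The first common completion time is the LCM of the periods.
260 = 2^2 × 5 × 13
70 = 2 × 5 × 7
LCM(260, 70) = 2^2 × 5 × 7 × 13 = 1820.
Rotations for period 70: 1820 / 70 = 26.

26 rotations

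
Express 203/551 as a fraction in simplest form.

203 = 7 × 29
551 = 19 × 29
gcd(203, 551) = 29.
Divide numerator and denominator by 29: 203/551 = 7/19.

7/19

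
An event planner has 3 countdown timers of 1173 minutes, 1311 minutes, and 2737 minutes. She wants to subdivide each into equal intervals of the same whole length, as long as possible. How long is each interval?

23 minutes

The interval must divide each timer length; the longest such is the gcd.
1173 = 3 × 17 × 23
1311 = 3 × 19 × 23
2737 = 7 × 17 × 23
gcd(1173, 1311, 2737) = 23.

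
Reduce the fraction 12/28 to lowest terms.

12 = 2^2 × 3
28 = 2^2 × 7
gcd(12, 28) = 2^2 = 4.
Divide numerator and denominator by 4: 12/28 = 3/7.

3/7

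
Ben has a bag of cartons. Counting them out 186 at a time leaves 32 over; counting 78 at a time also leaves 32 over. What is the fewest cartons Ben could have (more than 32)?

2450

N − 32 must be a common multiple of 186 and 78.
186 = 2 × 3 × 31
78 = 2 × 3 × 13
LCM(186, 78) = 2 × 3 × 13 × 31 = 2418.
Smallest N > 32 is LCM + 32 = 2418 + 32 = 2450.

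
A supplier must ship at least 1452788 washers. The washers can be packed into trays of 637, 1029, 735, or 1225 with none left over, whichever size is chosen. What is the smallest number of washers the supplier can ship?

The number of washers must be a common multiple of 637, 1029, 735, and 1225, so a multiple of their LCM.
637 = 7^2 × 13
1029 = 3 × 7^3
735 = 3 × 5 × 7^2
1225 = 5^2 × 7^2
LCM(637, 1029, 735, 1225) = 3 × 5^2 × 7^3 × 13 = 334425.
Smallest multiple of 334425 that is ≥ 1452788: ⌈1452788/334425⌉ × 334425 = 5 × 334425 = 1672125.

1672125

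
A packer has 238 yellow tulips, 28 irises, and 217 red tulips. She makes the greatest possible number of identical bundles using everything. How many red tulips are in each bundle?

Number of bundles = gcd(238, 28, 217).
238 = 2 × 7 × 17
28 = 2^2 × 7
217 = 7 × 31
gcd(238, 28, 217) = 7.
red tulips per bundle = 217 / 7 = 31.

31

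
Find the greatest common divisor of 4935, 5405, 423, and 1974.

47

4935 = 3 × 5 × 7 × 47
5405 = 5 × 23 × 47
423 = 3^2 × 47
1974 = 2 × 3 × 7 × 47
gcd(4935, 5405, 423, 1974) = 47.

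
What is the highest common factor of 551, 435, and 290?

551 = 19 × 29
435 = 3 × 5 × 29
290 = 2 × 5 × 29
gcd(551, 435, 290) = 29.

29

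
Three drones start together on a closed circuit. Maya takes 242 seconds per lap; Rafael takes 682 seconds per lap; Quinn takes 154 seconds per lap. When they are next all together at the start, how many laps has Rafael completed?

The first common completion time is the LCM of the periods.
242 = 2 × 11^2
682 = 2 × 11 × 31
154 = 2 × 7 × 11
LCM(242, 682, 154) = 2 × 7 × 11^2 × 31 = 52514.
Laps for period 682: 52514 / 682 = 77.

77 laps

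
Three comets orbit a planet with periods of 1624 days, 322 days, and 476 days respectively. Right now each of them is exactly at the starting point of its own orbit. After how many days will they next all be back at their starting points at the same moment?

They coincide at every common multiple of the periods; the first is the LCM.
1624 = 2^3 × 7 × 29
322 = 2 × 7 × 23
476 = 2^2 × 7 × 17
LCM(1624, 322, 476) = 2^3 × 7 × 17 × 23 × 29 = 634984.

634984 days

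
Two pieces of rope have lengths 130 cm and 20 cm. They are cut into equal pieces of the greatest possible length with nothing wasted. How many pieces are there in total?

Piece length = gcd(130, 20).
130 = 2 × 5 × 13
20 = 2^2 × 5
gcd(130, 20) = 2 × 5 = 10.
Total pieces = 130/10 + 20/10 = 13 + 2 = 15.

15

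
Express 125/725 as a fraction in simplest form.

5/29

125 = 5^3
725 = 5^2 × 29
gcd(125, 725) = 5^2 = 25.
Divide numerator and denominator by 25: 125/725 = 5/29.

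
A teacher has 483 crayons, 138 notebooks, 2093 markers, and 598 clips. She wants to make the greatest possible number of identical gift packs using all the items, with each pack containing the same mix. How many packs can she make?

23 packs

The pack count must divide each quantity, so the greatest is gcd(483, 138, 2093, 598).
483 = 3 × 7 × 23
138 = 2 × 3 × 23
2093 = 7 × 13 × 23
598 = 2 × 13 × 23
gcd(483, 138, 2093, 598) = 23.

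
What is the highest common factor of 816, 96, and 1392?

48

816 = 2^4 × 3 × 17
96 = 2^5 × 3
1392 = 2^4 × 3 × 29
gcd(816, 96, 1392) = 2^4 × 3 = 48.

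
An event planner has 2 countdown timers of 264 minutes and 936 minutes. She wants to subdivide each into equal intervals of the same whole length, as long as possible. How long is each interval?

24 minutes

The interval must divide each timer length; the longest such is the gcd.
264 = 2^3 × 3 × 11
936 = 2^3 × 3^2 × 13
gcd(264, 936) = 2^3 × 3 = 24.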